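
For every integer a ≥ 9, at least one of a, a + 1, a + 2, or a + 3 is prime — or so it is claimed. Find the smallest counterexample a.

Check each integer a ≥ 9 in order until a, a + 1, a + 2, a + 3 are all composite.
For a = 9, 10, 11, 12, …, 21, 22, 23 the conclusion holds.
a = 24: 24 = 2 × 12; 25 = 5 × 5; 26 = 2 × 13; 27 = 3 × 9 — all composite.

a = 24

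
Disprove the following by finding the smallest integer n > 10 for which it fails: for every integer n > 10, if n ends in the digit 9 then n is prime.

n = 39

n = 19: 19 ends in 9 and is prime.
n = 29: 29 ends in 9 and is prime.
n = 39: 39 ends in 9; 39 = 3 × 13, composite.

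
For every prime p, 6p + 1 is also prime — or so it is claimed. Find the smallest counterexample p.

Check each prime p in order until 6p + 1 is not prime.
For p = 2, 3, 5, 7, 11, 13, 17 the conclusion holds.
p = 19: 6p + 1 = 115 = 5 × 23, not prime.
Hence p = 19 is a counterexample.

p = 19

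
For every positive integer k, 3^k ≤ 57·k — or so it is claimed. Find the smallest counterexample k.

k = 6

k = 1: 3^k = 3 and 57·k = 57, so 3 ≤ 57.
k = 2: 3^k = 9 and 57·k = 114, so 9 ≤ 114.
k = 3: 3^k = 27 and 57·k = 171, so 27 ≤ 171.
k = 4: 3^k = 81 and 57·k = 228, so 81 ≤ 228.
k = 5: 3^k = 243 and 57·k = 285, so 243 ≤ 285.
k = 6: 3^k = 729 and 57·k = 342, so 729 > 342.
Thus k = 6 disproves the claim, and no smaller k works.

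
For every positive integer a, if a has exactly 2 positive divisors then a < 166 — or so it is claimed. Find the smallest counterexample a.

a = 167

A counterexample is any positive integer a such that a has exactly 2 positive divisors but the claim fails; we check each in order.
For a = 2, 3, 5, 7, …, 151, 157, 163 the conclusion holds.
a = 167: τ(167) = 2; 167 ≥ 166.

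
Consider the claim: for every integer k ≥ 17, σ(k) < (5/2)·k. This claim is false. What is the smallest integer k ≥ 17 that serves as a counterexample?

A counterexample is any integer k ≥ 17 such that the claim fails; we check each in order.
For k = 17, 18, 19, 20, 21, 22, 23 the conclusion holds.
k = 24: σ(24) = 60; 60 ≥ 60.
Hence k = 24 is a counterexample.

k = 24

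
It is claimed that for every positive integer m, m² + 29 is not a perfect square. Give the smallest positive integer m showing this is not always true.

m = 14

The first 13 eligible values, up to m = 13, all satisfy the conclusion.
m = 14: 14² + 29 = 225 = 15², a perfect square.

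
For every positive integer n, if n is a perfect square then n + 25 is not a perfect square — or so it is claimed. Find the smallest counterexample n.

n = 144

Check each positive integer n in order until n is a perfect square but n + 25 is a perfect square.
For n = 1, 4, 9, 16, …, 81, 100, 121 the conclusion holds.
n = 144: 144 = 12² and 144 + 25 = 169 = 13².
So n = 144 is the smallest counterexample.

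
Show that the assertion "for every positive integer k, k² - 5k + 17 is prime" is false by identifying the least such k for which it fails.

k = 13

We need the least positive integer k for which k² - 5k + 17 is not prime.
For k = 1, 2, 3, 4, …, 10, 11, 12 the conclusion holds.
k = 13: k² - 5k + 17 = 121 = 11 × 11, composite.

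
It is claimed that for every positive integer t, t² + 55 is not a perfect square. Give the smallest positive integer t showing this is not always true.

A counterexample is any positive integer t such that t² + 55 is a perfect square; we check each in order.
For t = 1, 2 the conclusion holds.
t = 3: 3² + 55 = 64 = 8², a perfect square.
Thus t = 3 disproves the claim, and no smaller t works.

t = 3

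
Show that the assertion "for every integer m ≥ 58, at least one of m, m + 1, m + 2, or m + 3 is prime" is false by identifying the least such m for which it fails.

m = 62

m = 58: 59 is prime.
m = 59: 59 is prime.
m = 60: 61 is prime.
m = 61: 61 is prime.
m = 62: 62 = 2 × 31; 63 = 3 × 21; 64 = 2 × 32; 65 = 5 × 13 — all composite.
Hence m = 62 is a counterexample.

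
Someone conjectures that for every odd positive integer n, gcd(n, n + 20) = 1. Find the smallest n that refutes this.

A counterexample is any odd positive integer n such that gcd(n, n + 20) > 1; we check each in order.
n = 1: gcd(1, 21) = 1.
n = 3: gcd(3, 23) = 1.
n = 5: gcd(5, 25) = 5.

n = 5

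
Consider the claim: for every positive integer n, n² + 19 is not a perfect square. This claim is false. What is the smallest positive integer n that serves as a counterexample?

A counterexample is any positive integer n such that n² + 19 is a perfect square; we check each in order.
For n = 1, 2, 3, 4, 5, 6, 7, 8 the conclusion holds.
n = 9: 9² + 19 = 100 = 10², a perfect square.
So n = 9 is the smallest counterexample.

n = 9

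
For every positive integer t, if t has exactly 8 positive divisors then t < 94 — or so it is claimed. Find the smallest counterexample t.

t = 102

The first 10 eligible values, up to t = 88, all satisfy the conclusion.
t = 102: τ(102) = 8; 102 ≥ 94.
Hence t = 102 is a counterexample.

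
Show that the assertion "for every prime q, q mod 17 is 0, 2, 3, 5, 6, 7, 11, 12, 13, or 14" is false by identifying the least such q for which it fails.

q = 43

Check each prime q in order until the claim fails.
For q = 2, 3, 5, 7, …, 31, 37, 41 the conclusion holds.
q = 43: 43 mod 17 = 9 — not in {0, 2, 3, 5, 6, 7, 11, 12, 13, 14}.
So q = 43 is the smallest counterexample.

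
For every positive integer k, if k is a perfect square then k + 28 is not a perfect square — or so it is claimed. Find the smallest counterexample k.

For k = 1, 4, 9, 16, 25 the conclusion holds.
k = 36: 36 = 6² and 36 + 28 = 64 = 8².
So k = 36 is the smallest counterexample.

k = 36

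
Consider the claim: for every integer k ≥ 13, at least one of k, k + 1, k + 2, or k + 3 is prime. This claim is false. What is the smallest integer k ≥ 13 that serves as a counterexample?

k = 24

Check each integer k ≥ 13 in order until k, k + 1, k + 2, k + 3 are all composite.
The first 11 eligible values, up to k = 23, all satisfy the conclusion.
k = 24: 24 = 2 × 12; 25 = 5 × 5; 26 = 2 × 13; 27 = 3 × 9 — all composite.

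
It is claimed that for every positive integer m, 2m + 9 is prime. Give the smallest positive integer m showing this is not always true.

For m = 1, 2 the conclusion holds.
m = 3: 2m + 9 = 15 = 3 × 5, composite.
Thus m = 3 disproves the claim, and no smaller m works.

m = 3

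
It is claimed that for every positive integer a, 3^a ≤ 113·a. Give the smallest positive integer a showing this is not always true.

a = 6

Check each positive integer a in order until 3^a > 113·a.
a = 1: 3^a = 3 and 113·a = 113, so 3 ≤ 113.
a = 2: 3^a = 9 and 113·a = 226, so 9 ≤ 226.
a = 3: 3^a = 27 and 113·a = 339, so 27 ≤ 339.
a = 4: 3^a = 81 and 113·a = 452, so 81 ≤ 452.
a = 5: 3^a = 243 and 113·a = 565, so 243 ≤ 565.
a = 6: 3^a = 729 and 113·a = 678, so 729 > 678.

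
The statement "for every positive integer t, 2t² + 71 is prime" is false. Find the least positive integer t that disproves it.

t = 5

A counterexample is any positive integer t such that 2t² + 71 is not prime; we check each in order.
t = 1: 2t² + 71 = 73, prime.
t = 2: 2t² + 71 = 79, prime.
t = 3: 2t² + 71 = 89, prime.
t = 4: 2t² + 71 = 103, prime.
t = 5: 2t² + 71 = 121 = 11 × 11, composite.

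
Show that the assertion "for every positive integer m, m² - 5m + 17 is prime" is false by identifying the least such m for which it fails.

m = 13

Check each positive integer m in order until m² - 5m + 17 is not prime.
For m = 1, 2, 3, 4, …, 10, 11, 12 the conclusion holds.
m = 13: m² - 5m + 17 = 121 = 11 × 11, composite.
Thus m = 13 disproves the claim, and no smaller m works.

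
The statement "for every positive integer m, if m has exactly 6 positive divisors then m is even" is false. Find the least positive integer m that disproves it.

Check each positive integer m in order until m has exactly 6 positive divisors but m is odd.
For m = 12, 18, 20, 28, 32, 44 the conclusion holds.
m = 45: divisors of 45: 1, 3, 5, 9, 15, 45; 45 is odd.
Thus m = 45 disproves the claim, and no smaller m works.

m = 45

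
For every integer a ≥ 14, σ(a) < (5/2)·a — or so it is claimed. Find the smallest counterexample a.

The first 10 eligible values, up to a = 23, all satisfy the conclusion.
a = 24: σ(24) = 60; 60 ≥ 60.
Hence a = 24 is a counterexample.

a = 24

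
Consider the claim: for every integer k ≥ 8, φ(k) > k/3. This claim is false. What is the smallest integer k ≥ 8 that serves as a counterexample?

k = 12

We need the least integer k ≥ 8 for which the claim fails.
For k = 8, 9, 10, 11 the conclusion holds.
k = 12: φ(12) = 4 and 12/3 = 4, so φ(12) ≤ 12/3.
So k = 12 is the smallest counterexample.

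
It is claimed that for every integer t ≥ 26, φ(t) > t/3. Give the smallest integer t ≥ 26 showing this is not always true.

For t = 26, 27, 28, 29 the conclusion holds.
t = 30: φ(30) = 8 and 30/3 = 10, so φ(30) ≤ 30/3.
Thus t = 30 disproves the claim, and no smaller t works.

t = 30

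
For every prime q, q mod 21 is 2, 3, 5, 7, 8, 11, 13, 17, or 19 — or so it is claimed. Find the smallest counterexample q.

Check each prime q in order until the claim fails.
For q = 2, 3, 5, 7, 11, 13, 17, 19, 23, 29 the conclusion holds.
q = 31: 31 mod 21 = 10 — not in {2, 3, 5, 7, 8, 11, 13, 17, 19}.

q = 31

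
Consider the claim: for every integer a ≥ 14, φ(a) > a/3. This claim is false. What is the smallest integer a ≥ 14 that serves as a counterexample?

a = 18

We need the least integer a ≥ 14 for which the claim fails.
a = 14: φ(14) = 6 and 14/3 = 14/3, so φ(14) > 14/3.
a = 15: φ(15) = 8 and 15/3 = 5, so φ(15) > 15/3.
a = 16: φ(16) = 8 and 16/3 = 16/3, so φ(16) > 16/3.
a = 17: φ(17) = 16 and 17/3 = 17/3, so φ(17) > 17/3.
a = 18: φ(18) = 6 and 18/3 = 6, so φ(18) ≤ 18/3.
Hence a = 18 is a counterexample.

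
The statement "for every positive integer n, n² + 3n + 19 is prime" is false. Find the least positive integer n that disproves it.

Check each positive integer n in order until n² + 3n + 19 is not prime.
For n = 1, 2, 3, 4, …, 12, 13, 14 the conclusion holds.
n = 15: n² + 3n + 19 = 289 = 17 × 17, composite.
Thus n = 15 disproves the claim, and no smaller n works.

n = 15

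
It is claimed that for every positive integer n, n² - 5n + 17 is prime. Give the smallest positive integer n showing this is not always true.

Check each positive integer n in order until n² - 5n + 17 is not prime.
For n = 1, 2, 3, 4, …, 10, 11, 12 the conclusion holds.
n = 13: n² - 5n + 17 = 121 = 11 × 11, composite.

n = 13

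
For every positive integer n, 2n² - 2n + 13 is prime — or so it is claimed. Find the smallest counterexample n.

n = 3

Check each positive integer n in order until 2n² - 2n + 13 is not prime.
n = 1: 2n² - 2n + 13 = 13, prime.
n = 2: 2n² - 2n + 13 = 17, prime.
n = 3: 2n² - 2n + 13 = 25 = 5 × 5, composite.
Hence n = 3 is a counterexample.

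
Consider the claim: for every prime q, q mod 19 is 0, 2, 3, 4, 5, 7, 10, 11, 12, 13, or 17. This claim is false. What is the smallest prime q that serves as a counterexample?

A counterexample is any prime q such that the claim fails; we check each in order.
The first 11 eligible values, up to q = 31, all satisfy the conclusion.
q = 37: 37 mod 19 = 18 — not in {0, 2, 3, 4, 5, 7, 10, 11, 12, 13, 17}.
Hence q = 37 is a counterexample.

q = 37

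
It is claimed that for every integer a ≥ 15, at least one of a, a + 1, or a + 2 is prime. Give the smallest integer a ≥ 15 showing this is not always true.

a = 20

a = 15: 17 is prime.
a = 16: 17 is prime.
a = 17: 17 is prime.
a = 18: 19 is prime.
a = 19: 19 is prime.
a = 20: 20 = 2 × 10; 21 = 3 × 7; 22 = 2 × 11 — all composite.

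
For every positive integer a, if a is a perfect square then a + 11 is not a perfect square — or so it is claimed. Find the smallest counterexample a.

We need the least positive integer a for which a is a perfect square but a + 11 is a perfect square.
a = 1: 1 + 11 = 12, not a perfect square.
a = 4: 4 + 11 = 15, not a perfect square.
a = 9: 9 + 11 = 20, not a perfect square.
a = 16: 16 + 11 = 27, not a perfect square.
a = 25: 25 = 5² and 25 + 11 = 36 = 6².
So a = 25 is the smallest counterexample.

a = 25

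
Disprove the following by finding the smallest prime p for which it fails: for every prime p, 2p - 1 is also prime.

p = 5

Check each prime p in order until 2p - 1 is not prime.
For p = 2, 3 the conclusion holds.
p = 5: 2p - 1 = 9 = 3 × 3, not prime.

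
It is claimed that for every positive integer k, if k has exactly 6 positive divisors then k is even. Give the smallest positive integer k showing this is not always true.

k = 45

The first 6 eligible values, up to k = 44, all satisfy the conclusion.
k = 45: divisors of 45: 1, 3, 5, 9, 15, 45; 45 is odd.
Thus k = 45 disproves the claim, and no smaller k works.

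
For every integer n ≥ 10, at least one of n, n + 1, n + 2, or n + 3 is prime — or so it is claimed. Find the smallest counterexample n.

n = 24

For n = 10, 11, 12, 13, …, 21, 22, 23 the conclusion holds.
n = 24: 24 = 2 × 12; 25 = 5 × 5; 26 = 2 × 13; 27 = 3 × 9 — all composite.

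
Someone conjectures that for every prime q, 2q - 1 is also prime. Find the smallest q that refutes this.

A counterexample is any prime q such that 2q - 1 is not prime; we check each in order.
q = 2: 2q - 1 = 3, prime.
q = 3: 2q - 1 = 5, prime.
q = 5: 2q - 1 = 9 = 3 × 3, not prime.
Thus q = 5 disproves the claim, and no smaller q works.

q = 5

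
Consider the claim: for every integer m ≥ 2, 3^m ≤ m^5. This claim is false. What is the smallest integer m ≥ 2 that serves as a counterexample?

m = 11

The first 9 eligible values, up to m = 10, all satisfy the conclusion.
m = 11: 3^m = 177147 and m^5 = 161051, so 177147 > 161051.
Thus m = 11 disproves the claim, and no smaller m works.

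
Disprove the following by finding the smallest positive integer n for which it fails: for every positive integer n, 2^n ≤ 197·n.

For n = 1, 2, 3, 4, …, 9, 10, 11 the conclusion holds.
n = 12: 2^n = 4096 and 197·n = 2364, so 4096 > 2364.

n = 12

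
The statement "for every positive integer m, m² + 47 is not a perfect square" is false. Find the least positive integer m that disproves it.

m = 23

A counterexample is any positive integer m such that m² + 47 is a perfect square; we check each in order.
For m = 1, 2, 3, 4, …, 20, 21, 22 the conclusion holds.
m = 23: 23² + 47 = 576 = 24², a perfect square.
Hence m = 23 is a counterexample.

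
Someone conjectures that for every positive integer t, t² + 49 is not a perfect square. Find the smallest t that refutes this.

We need the least positive integer t for which t² + 49 is a perfect square.
The first 23 eligible values, up to t = 23, all satisfy the conclusion.
t = 24: 24² + 49 = 625 = 25², a perfect square.

t = 24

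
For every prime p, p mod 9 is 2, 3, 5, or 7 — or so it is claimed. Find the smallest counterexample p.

p = 2: 2 mod 9 = 2.
p = 3: 3 mod 9 = 3.
p = 5: 5 mod 9 = 5.
p = 7: 7 mod 9 = 7.
p = 11: 11 mod 9 = 2.
p = 13: 13 mod 9 = 4 — not in {2, 3, 5, 7}.
Thus p = 13 disproves the claim, and no smaller p works.

p = 13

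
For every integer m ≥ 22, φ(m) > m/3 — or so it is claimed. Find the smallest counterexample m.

We need the least integer m ≥ 22 for which the claim fails.
m = 22: φ(22) = 10 and 22/3 = 22/3, so φ(22) > 22/3.
m = 23: φ(23) = 22 and 23/3 = 23/3, so φ(23) > 23/3.
m = 24: φ(24) = 8 and 24/3 = 8, so φ(24) ≤ 24/3.

m = 24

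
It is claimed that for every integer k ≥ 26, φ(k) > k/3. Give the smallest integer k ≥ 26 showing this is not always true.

A counterexample is any integer k ≥ 26 such that the claim fails; we check each in order.
k = 26: φ(26) = 12 and 26/3 = 26/3, so φ(26) > 26/3.
k = 27: φ(27) = 18 and 27/3 = 9, so φ(27) > 27/3.
k = 28: φ(28) = 12 and 28/3 = 28/3, so φ(28) > 28/3.
k = 29: φ(29) = 28 and 29/3 = 29/3, so φ(29) > 29/3.
k = 30: φ(30) = 8 and 30/3 = 10, so φ(30) ≤ 30/3.
Hence k = 30 is a counterexample.

k = 30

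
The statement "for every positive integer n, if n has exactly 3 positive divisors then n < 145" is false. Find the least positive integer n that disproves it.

n = 169

The first 5 eligible values, up to n = 121, all satisfy the conclusion.
n = 169: τ(169) = 3; 169 ≥ 145.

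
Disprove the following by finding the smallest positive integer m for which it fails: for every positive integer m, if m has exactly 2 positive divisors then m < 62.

We need the least positive integer m for which m has exactly 2 positive divisors but the claim fails.
The first 18 eligible values, up to m = 61, all satisfy the conclusion.
m = 67: τ(67) = 2; 67 ≥ 62.

m = 67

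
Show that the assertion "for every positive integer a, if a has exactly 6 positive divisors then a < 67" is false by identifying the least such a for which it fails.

a = 68

A counterexample is any positive integer a such that a has exactly 6 positive divisors but the claim fails; we check each in order.
The first 10 eligible values, up to a = 63, all satisfy the conclusion.
a = 68: τ(68) = 6; 68 ≥ 67.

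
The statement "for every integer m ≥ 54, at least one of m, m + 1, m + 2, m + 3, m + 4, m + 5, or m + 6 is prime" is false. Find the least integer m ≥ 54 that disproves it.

For m = 54, 55, 56, 57, …, 87, 88, 89 the conclusion holds.
m = 90: 90 = 2 × 45; 91 = 7 × 13; 92 = 2 × 46; 93 = 3 × 31; 94 = 2 × 47; 95 = 5 × 19; 96 = 2 × 48 — all composite.

m = 90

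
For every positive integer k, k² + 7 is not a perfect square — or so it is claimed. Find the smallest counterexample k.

A counterexample is any positive integer k such that k² + 7 is a perfect square; we check each in order.
k = 1: 1² + 7 = 8, not a perfect square.
k = 2: 2² + 7 = 11, not a perfect square.
k = 3: 3² + 7 = 16 = 4², a perfect square.

k = 3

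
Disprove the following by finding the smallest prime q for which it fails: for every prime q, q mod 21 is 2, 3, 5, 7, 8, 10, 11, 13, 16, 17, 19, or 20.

q = 43

For q = 2, 3, 5, 7, …, 31, 37, 41 the conclusion holds.
q = 43: 43 mod 21 = 1 — not in {2, 3, 5, 7, 8, 10, 11, 13, 16, 17, 19, 20}.
Hence q = 43 is a counterexample.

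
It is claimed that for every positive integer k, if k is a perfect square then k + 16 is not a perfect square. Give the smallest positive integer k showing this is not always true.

For k = 1, 4 the conclusion holds.
k = 9: 9 = 3² and 9 + 16 = 25 = 5².
So k = 9 is the smallest counterexample.

k = 9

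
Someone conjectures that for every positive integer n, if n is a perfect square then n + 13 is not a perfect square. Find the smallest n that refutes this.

n = 1: 1 + 13 = 14, not a perfect square.
n = 4: 4 + 13 = 17, not a perfect square.
n = 9: 9 + 13 = 22, not a perfect square.
n = 16: 16 + 13 = 29, not a perfect square.
n = 25: 25 + 13 = 38, not a perfect square.
n = 36: 36 = 6² and 36 + 13 = 49 = 7².
Thus n = 36 disproves the claim, and no smaller n works.

n = 36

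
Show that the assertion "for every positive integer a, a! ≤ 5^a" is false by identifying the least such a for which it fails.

Check each positive integer a in order until a! > 5^a.
The first 11 eligible values, up to a = 11, all satisfy the conclusion.
a = 12: a! = 479001600 and 5^a = 244140625, so 479001600 > 244140625.

a = 12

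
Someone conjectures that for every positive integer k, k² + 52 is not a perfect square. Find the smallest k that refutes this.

Check each positive integer k in order until k² + 52 is a perfect square.
For k = 1, 2, 3, 4, …, 9, 10, 11 the conclusion holds.
k = 12: 12² + 52 = 196 = 14², a perfect square.
So k = 12 is the smallest counterexample.

k = 12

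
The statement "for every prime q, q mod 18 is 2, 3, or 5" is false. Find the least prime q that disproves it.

q = 7

Check each prime q in order until the claim fails.
q = 2: 2 mod 18 = 2.
q = 3: 3 mod 18 = 3.
q = 5: 5 mod 18 = 5.
q = 7: 7 mod 18 = 7 — not in {2, 3, 5}.
Thus q = 7 disproves the claim, and no smaller q works.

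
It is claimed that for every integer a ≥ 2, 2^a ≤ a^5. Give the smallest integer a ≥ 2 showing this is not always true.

a = 23

We need the least integer a ≥ 2 for which 2^a > a^5.
For a = 2, 3, 4, 5, …, 20, 21, 22 the conclusion holds.
a = 23: 2^a = 8388608 and a^5 = 6436343, so 8388608 > 6436343.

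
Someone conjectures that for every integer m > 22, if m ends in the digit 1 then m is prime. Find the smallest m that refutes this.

m = 51

Check each integer m > 22 in order until m ends in the digit 1 but m is not prime.
For m = 31, 41 the conclusion holds.
m = 51: 51 ends in 1; 51 = 3 × 17, composite.
Thus m = 51 disproves the claim, and no smaller m works.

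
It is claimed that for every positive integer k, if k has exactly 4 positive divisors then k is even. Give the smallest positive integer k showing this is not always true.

We need the least positive integer k for which k has exactly 4 positive divisors but k is odd.
The first 4 eligible values, up to k = 14, all satisfy the conclusion.
k = 15: divisors of 15: 1, 3, 5, 15; 15 is odd.
Thus k = 15 disproves the claim, and no smaller k works.

k = 15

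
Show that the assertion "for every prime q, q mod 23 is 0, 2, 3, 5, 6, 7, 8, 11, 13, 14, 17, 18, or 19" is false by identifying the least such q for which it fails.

Check each prime q in order until the claim fails.
For q = 2, 3, 5, 7, …, 31, 37, 41 the conclusion holds.
q = 43: 43 mod 23 = 20 — not in {0, 2, 3, 5, 6, 7, 8, 11, 13, 14, 17, 18, 19}.
So q = 43 is the smallest counterexample.

q = 43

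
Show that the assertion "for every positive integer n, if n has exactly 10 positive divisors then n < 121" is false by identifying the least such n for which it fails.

We need the least positive integer n for which n has exactly 10 positive divisors but the claim fails.
For n = 48, 80, 112 the conclusion holds.
n = 162: τ(162) = 10; 162 ≥ 121.

n = 162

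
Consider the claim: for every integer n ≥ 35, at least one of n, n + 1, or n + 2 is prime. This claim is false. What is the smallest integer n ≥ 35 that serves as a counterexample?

Check each integer n ≥ 35 in order until n, n + 1, n + 2 are all composite.
For n = 35, 36, 37 the conclusion holds.
n = 38: 38 = 2 × 19; 39 = 3 × 13; 40 = 2 × 20 — all composite.

n = 38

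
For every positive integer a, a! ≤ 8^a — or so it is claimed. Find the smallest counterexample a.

A counterexample is any positive integer a such that a! > 8^a; we check each in order.
The first 19 eligible values, up to a = 19, all satisfy the conclusion.
a = 20: a! = 2432902008176640000 and 8^a = 1152921504606846976, so 2432902008176640000 > 1152921504606846976.
Thus a = 20 disproves the claim, and no smaller a works.

a = 20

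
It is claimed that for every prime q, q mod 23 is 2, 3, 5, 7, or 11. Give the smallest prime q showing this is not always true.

q = 2: 2 mod 23 = 2.
q = 3: 3 mod 23 = 3.
q = 5: 5 mod 23 = 5.
q = 7: 7 mod 23 = 7.
q = 11: 11 mod 23 = 11.
q = 13: 13 mod 23 = 13 — not in {2, 3, 5, 7, 11}.
Hence q = 13 is a counterexample.

q = 13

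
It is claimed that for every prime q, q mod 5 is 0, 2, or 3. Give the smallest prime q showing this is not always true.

A counterexample is any prime q such that the claim fails; we check each in order.
For q = 2, 3, 5, 7 the conclusion holds.
q = 11: 11 mod 5 = 1 — not in {0, 2, 3}.

q = 11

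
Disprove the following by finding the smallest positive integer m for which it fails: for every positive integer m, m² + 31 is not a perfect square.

m = 15

Check each positive integer m in order until m² + 31 is a perfect square.
For m = 1, 2, 3, 4, …, 12, 13, 14 the conclusion holds.
m = 15: 15² + 31 = 256 = 16², a perfect square.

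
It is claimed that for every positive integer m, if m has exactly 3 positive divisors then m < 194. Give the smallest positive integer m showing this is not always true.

A counterexample is any positive integer m such that m has exactly 3 positive divisors but the claim fails; we check each in order.
The first 6 eligible values, up to m = 169, all satisfy the conclusion.
m = 289: τ(289) = 3; 289 ≥ 194.

m = 289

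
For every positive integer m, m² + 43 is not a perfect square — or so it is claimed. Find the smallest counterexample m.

A counterexample is any positive integer m such that m² + 43 is a perfect square; we check each in order.
For m = 1, 2, 3, 4, …, 18, 19, 20 the conclusion holds.
m = 21: 21² + 43 = 484 = 22², a perfect square.

m = 21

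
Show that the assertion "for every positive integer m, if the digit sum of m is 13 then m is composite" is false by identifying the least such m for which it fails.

For m = 49, 58 the conclusion holds.
m = 67: digit sum 13; 67 is prime, not composite.

m = 67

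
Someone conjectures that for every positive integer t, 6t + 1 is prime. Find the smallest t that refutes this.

t = 4

t = 1: 6t + 1 = 7, prime.
t = 2: 6t + 1 = 13, prime.
t = 3: 6t + 1 = 19, prime.
t = 4: 6t + 1 = 25 = 5 × 5, composite.
So t = 4 is the smallest counterexample.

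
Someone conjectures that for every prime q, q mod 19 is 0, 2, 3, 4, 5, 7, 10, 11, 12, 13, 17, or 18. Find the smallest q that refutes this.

q = 47

We need the least prime q for which the claim fails.
For q = 2, 3, 5, 7, …, 37, 41, 43 the conclusion holds.
q = 47: 47 mod 19 = 9 — not in {0, 2, 3, 4, 5, 7, 10, 11, 12, 13, 17, 18}.
Thus q = 47 disproves the claim, and no smaller q works.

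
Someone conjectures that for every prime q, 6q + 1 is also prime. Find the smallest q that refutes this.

q = 19

We need the least prime q for which 6q + 1 is not prime.
q = 2: 6q + 1 = 13, prime.
q = 3: 6q + 1 = 19, prime.
q = 5: 6q + 1 = 31, prime.
q = 7: 6q + 1 = 43, prime.
q = 11: 6q + 1 = 67, prime.
q = 13: 6q + 1 = 79, prime.
q = 17: 6q + 1 = 103, prime.
q = 19: 6q + 1 = 115 = 5 × 23, not prime.
Hence q = 19 is a counterexample.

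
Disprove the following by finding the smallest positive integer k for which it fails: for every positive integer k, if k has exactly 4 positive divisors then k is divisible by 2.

Check each positive integer k in order until k has exactly 4 positive divisors but k is not divisible by 2.
k = 6: τ(6) = 4; 6 mod 2 = 0.
k = 8: τ(8) = 4; 8 mod 2 = 0.
k = 10: τ(10) = 4; 10 mod 2 = 0.
k = 14: τ(14) = 4; 14 mod 2 = 0.
k = 15: τ(15) = 4; 15 mod 2 = 1.

k = 15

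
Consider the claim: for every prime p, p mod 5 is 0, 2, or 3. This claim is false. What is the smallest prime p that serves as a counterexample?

p = 11

A counterexample is any prime p such that the claim fails; we check each in order.
The first 4 eligible values, up to p = 7, all satisfy the conclusion.
p = 11: 11 mod 5 = 1 — not in {0, 2, 3}.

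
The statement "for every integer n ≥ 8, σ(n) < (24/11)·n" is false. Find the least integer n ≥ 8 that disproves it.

A counterexample is any integer n ≥ 8 such that the claim fails; we check each in order.
For n = 8, 9, 10, 11 the conclusion holds.
n = 12: σ(12) = 28; 28 ≥ 288/11.

n = 12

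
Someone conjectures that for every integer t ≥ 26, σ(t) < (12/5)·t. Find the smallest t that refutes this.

A counterexample is any integer t ≥ 26 such that the claim fails; we check each in order.
For t = 26, 27, 28, 29 the conclusion holds.
t = 30: σ(30) = 72; 72 ≥ 72.
So t = 30 is the smallest counterexample.

t = 30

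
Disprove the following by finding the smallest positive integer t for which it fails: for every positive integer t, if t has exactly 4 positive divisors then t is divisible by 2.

Check each positive integer t in order until t has exactly 4 positive divisors but t is not divisible by 2.
For t = 6, 8, 10, 14 the conclusion holds.
t = 15: τ(15) = 4; 15 mod 2 = 1.
So t = 15 is the smallest counterexample.

t = 15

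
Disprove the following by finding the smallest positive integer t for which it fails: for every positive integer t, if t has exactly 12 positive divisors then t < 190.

A counterexample is any positive integer t such that t has exactly 12 positive divisors but the claim fails; we check each in order.
For t = 60, 72, 84, 90, …, 150, 156, 160 the conclusion holds.
t = 198: τ(198) = 12; 198 ≥ 190.

t = 198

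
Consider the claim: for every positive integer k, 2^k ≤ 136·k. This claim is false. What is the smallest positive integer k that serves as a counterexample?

For k = 1, 2, 3, 4, 5, 6, 7, 8, 9, 10 the conclusion holds.
k = 11: 2^k = 2048 and 136·k = 1496, so 2048 > 1496.

k = 11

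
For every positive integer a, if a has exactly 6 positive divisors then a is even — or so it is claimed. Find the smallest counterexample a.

Check each positive integer a in order until a has exactly 6 positive divisors but a is odd.
For a = 12, 18, 20, 28, 32, 44 the conclusion holds.
a = 45: divisors of 45: 1, 3, 5, 9, 15, 45; 45 is odd.
So a = 45 is the smallest counterexample.

a = 45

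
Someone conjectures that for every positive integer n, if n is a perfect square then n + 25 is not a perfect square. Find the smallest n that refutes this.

n = 144

We need the least positive integer n for which n is a perfect square but n + 25 is a perfect square.
For n = 1, 4, 9, 16, …, 81, 100, 121 the conclusion holds.
n = 144: 144 = 12² and 144 + 25 = 169 = 13².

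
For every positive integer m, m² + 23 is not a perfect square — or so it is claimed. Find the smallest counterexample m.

A counterexample is any positive integer m such that m² + 23 is a perfect square; we check each in order.
For m = 1, 2, 3, 4, 5, 6, 7, 8, 9, 10 the conclusion holds.
m = 11: 11² + 23 = 144 = 12², a perfect square.

m = 11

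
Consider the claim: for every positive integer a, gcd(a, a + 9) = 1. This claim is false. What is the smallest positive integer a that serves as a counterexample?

We need the least positive integer a for which gcd(a, a + 9) > 1.
a = 1: gcd(1, 10) = 1.
a = 2: gcd(2, 11) = 1.
a = 3: gcd(3, 12) = 3.

a = 3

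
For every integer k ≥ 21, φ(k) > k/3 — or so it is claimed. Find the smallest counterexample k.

A counterexample is any integer k ≥ 21 such that the claim fails; we check each in order.
k = 21: φ(21) = 12 and 21/3 = 7, so φ(21) > 21/3.
k = 22: φ(22) = 10 and 22/3 = 22/3, so φ(22) > 22/3.
k = 23: φ(23) = 22 and 23/3 = 23/3, so φ(23) > 23/3.
k = 24: φ(24) = 8 and 24/3 = 8, so φ(24) ≤ 24/3.

k = 24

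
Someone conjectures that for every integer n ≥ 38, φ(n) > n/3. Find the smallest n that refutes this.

n = 42

We need the least integer n ≥ 38 for which the claim fails.
n = 38: φ(38) = 18 and 38/3 = 38/3, so φ(38) > 38/3.
n = 39: φ(39) = 24 and 39/3 = 13, so φ(39) > 39/3.
n = 40: φ(40) = 16 and 40/3 = 40/3, so φ(40) > 40/3.
n = 41: φ(41) = 40 and 41/3 = 41/3, so φ(41) > 41/3.
n = 42: φ(42) = 12 and 42/3 = 14, so φ(42) ≤ 42/3.
Hence n = 42 is a counterexample.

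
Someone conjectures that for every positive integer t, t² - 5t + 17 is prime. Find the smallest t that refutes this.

We need the least positive integer t for which t² - 5t + 17 is not prime.
For t = 1, 2, 3, 4, …, 10, 11, 12 the conclusion holds.
t = 13: t² - 5t + 17 = 121 = 11 × 11, composite.
Hence t = 13 is a counterexample.

t = 13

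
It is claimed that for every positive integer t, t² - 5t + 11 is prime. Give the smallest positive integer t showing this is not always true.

t = 7

t = 1: t² - 5t + 11 = 7, prime.
t = 2: t² - 5t + 11 = 5, prime.
t = 3: t² - 5t + 11 = 5, prime.
t = 4: t² - 5t + 11 = 7, prime.
t = 5: t² - 5t + 11 = 11, prime.
t = 6: t² - 5t + 11 = 17, prime.
t = 7: t² - 5t + 11 = 25 = 5 × 5, composite.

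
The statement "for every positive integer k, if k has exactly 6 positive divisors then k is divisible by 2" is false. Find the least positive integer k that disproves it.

The first 6 eligible values, up to k = 44, all satisfy the conclusion.
k = 45: τ(45) = 6; 45 mod 2 = 1.
So k = 45 is the smallest counterexample.

k = 45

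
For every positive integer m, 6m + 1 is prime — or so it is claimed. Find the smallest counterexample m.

m = 1: 6m + 1 = 7, prime.
m = 2: 6m + 1 = 13, prime.
m = 3: 6m + 1 = 19, prime.
m = 4: 6m + 1 = 25 = 5 × 5, composite.

m = 4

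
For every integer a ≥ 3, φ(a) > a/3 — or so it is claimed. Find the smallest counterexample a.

a = 6

We need the least integer a ≥ 3 for which the claim fails.
a = 3: φ(3) = 2 and 3/3 = 1, so φ(3) > 3/3.
a = 4: φ(4) = 2 and 4/3 = 4/3, so φ(4) > 4/3.
a = 5: φ(5) = 4 and 5/3 = 5/3, so φ(5) > 5/3.
a = 6: φ(6) = 2 and 6/3 = 2, so φ(6) ≤ 6/3.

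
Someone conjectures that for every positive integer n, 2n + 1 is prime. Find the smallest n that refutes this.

n = 4

A counterexample is any positive integer n such that 2n + 1 is not prime; we check each in order.
For n = 1, 2, 3 the conclusion holds.
n = 4: 2n + 1 = 9 = 3 × 3, composite.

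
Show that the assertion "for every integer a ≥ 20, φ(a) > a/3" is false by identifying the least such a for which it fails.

Check each integer a ≥ 20 in order until the claim fails.
a = 20: φ(20) = 8 and 20/3 = 20/3, so φ(20) > 20/3.
a = 21: φ(21) = 12 and 21/3 = 7, so φ(21) > 21/3.
a = 22: φ(22) = 10 and 22/3 = 22/3, so φ(22) > 22/3.
a = 23: φ(23) = 22 and 23/3 = 23/3, so φ(23) > 23/3.
a = 24: φ(24) = 8 and 24/3 = 8, so φ(24) ≤ 24/3.
So a = 24 is the smallest counterexample.

a = 24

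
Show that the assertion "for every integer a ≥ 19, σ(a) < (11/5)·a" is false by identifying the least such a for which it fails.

a = 24

A counterexample is any integer a ≥ 19 such that the claim fails; we check each in order.
a = 19: σ(19) = 20; 20 < 209/5.
a = 20: σ(20) = 42; 42 < 44.
a = 21: σ(21) = 32; 32 < 231/5.
a = 22: σ(22) = 36; 36 < 242/5.
a = 23: σ(23) = 24; 24 < 253/5.
a = 24: σ(24) = 60; 60 ≥ 264/5.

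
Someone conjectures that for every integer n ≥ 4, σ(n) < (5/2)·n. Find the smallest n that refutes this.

Check each integer n ≥ 4 in order until the claim fails.
For n = 4, 5, 6, 7, …, 21, 22, 23 the conclusion holds.
n = 24: σ(24) = 60; 60 ≥ 60.
So n = 24 is the smallest counterexample.

n = 24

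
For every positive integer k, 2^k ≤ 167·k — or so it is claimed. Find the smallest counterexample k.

A counterexample is any positive integer k such that 2^k > 167·k; we check each in order.
For k = 1, 2, 3, 4, 5, 6, 7, 8, 9, 10 the conclusion holds.
k = 11: 2^k = 2048 and 167·k = 1837, so 2048 > 1837.
Thus k = 11 disproves the claim, and no smaller k works.

k = 11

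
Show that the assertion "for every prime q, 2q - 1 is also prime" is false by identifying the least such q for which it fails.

We need the least prime q for which 2q - 1 is not prime.
For q = 2, 3 the conclusion holds.
q = 5: 2q - 1 = 9 = 3 × 3, not prime.

q = 5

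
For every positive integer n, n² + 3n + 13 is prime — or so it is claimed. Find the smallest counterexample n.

n = 9

A counterexample is any positive integer n such that n² + 3n + 13 is not prime; we check each in order.
The first 8 eligible values, up to n = 8, all satisfy the conclusion.
n = 9: n² + 3n + 13 = 121 = 11 × 11, composite.
Thus n = 9 disproves the claim, and no smaller n works.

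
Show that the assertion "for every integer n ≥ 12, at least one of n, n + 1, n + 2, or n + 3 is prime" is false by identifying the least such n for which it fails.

n = 24

For n = 12, 13, 14, 15, …, 21, 22, 23 the conclusion holds.
n = 24: 24 = 2 × 12; 25 = 5 × 5; 26 = 2 × 13; 27 = 3 × 9 — all composite.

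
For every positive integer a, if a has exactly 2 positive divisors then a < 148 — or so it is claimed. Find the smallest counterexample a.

a = 149

Check each positive integer a in order until a has exactly 2 positive divisors but the claim fails.
For a = 2, 3, 5, 7, …, 131, 137, 139 the conclusion holds.
a = 149: τ(149) = 2; 149 ≥ 148.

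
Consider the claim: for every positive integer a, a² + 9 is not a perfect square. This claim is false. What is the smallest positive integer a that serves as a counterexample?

a = 4

Check each positive integer a in order until a² + 9 is a perfect square.
For a = 1, 2, 3 the conclusion holds.
a = 4: 4² + 9 = 25 = 5², a perfect square.
Thus a = 4 disproves the claim, and no smaller a works.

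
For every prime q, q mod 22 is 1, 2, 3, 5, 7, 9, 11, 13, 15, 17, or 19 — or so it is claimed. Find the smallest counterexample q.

A counterexample is any prime q such that the claim fails; we check each in order.
The first 13 eligible values, up to q = 41, all satisfy the conclusion.
q = 43: 43 mod 22 = 21 — not in {1, 2, 3, 5, 7, 9, 11, 13, 15, 17, 19}.
So q = 43 is the smallest counterexample.

q = 43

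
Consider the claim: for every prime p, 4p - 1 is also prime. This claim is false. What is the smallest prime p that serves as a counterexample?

p = 7

Check each prime p in order until 4p - 1 is not prime.
p = 2: 4p - 1 = 7, prime.
p = 3: 4p - 1 = 11, prime.
p = 5: 4p - 1 = 19, prime.
p = 7: 4p - 1 = 27 = 3 × 9, not prime.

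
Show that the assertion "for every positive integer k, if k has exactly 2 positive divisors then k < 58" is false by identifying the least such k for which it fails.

k = 59

A counterexample is any positive integer k such that k has exactly 2 positive divisors but the claim fails; we check each in order.
For k = 2, 3, 5, 7, …, 43, 47, 53 the conclusion holds.
k = 59: τ(59) = 2; 59 ≥ 58.
So k = 59 is the smallest counterexample.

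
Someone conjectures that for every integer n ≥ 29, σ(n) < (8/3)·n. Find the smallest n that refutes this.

n = 60

A counterexample is any integer n ≥ 29 such that the claim fails; we check each in order.
The first 31 eligible values, up to n = 59, all satisfy the conclusion.
n = 60: σ(60) = 168; 168 ≥ 160.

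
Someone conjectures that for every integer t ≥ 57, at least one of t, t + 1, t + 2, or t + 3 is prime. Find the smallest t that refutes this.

The first 5 eligible values, up to t = 61, all satisfy the conclusion.
t = 62: 62 = 2 × 31; 63 = 3 × 21; 64 = 2 × 32; 65 = 5 × 13 — all composite.
So t = 62 is the smallest counterexample.

t = 62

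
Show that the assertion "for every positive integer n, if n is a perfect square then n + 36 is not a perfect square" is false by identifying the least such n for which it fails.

A counterexample is any positive integer n such that n is a perfect square but n + 36 is a perfect square; we check each in order.
For n = 1, 4, 9, 16, 25, 36, 49 the conclusion holds.
n = 64: 64 = 8² and 64 + 36 = 100 = 10².
So n = 64 is the smallest counterexample.

n = 64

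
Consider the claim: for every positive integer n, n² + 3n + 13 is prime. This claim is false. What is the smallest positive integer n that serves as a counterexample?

We need the least positive integer n for which n² + 3n + 13 is not prime.
n = 1: n² + 3n + 13 = 17, prime.
n = 2: n² + 3n + 13 = 23, prime.
n = 3: n² + 3n + 13 = 31, prime.
n = 4: n² + 3n + 13 = 41, prime.
n = 5: n² + 3n + 13 = 53, prime.
n = 6: n² + 3n + 13 = 67, prime.
n = 7: n² + 3n + 13 = 83, prime.
n = 8: n² + 3n + 13 = 101, prime.
n = 9: n² + 3n + 13 = 121 = 11 × 11, composite.

n = 9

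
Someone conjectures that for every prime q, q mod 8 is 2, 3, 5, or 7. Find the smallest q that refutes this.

q = 2: 2 mod 8 = 2.
q = 3: 3 mod 8 = 3.
q = 5: 5 mod 8 = 5.
q = 7: 7 mod 8 = 7.
q = 11: 11 mod 8 = 3.
q = 13: 13 mod 8 = 5.
q = 17: 17 mod 8 = 1 — not in {2, 3, 5, 7}.
Hence q = 17 is a counterexample.

q = 17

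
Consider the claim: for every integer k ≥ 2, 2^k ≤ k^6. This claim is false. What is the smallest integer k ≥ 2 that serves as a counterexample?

k = 30

A counterexample is any integer k ≥ 2 such that 2^k > k^6; we check each in order.
The first 28 eligible values, up to k = 29, all satisfy the conclusion.
k = 30: 2^k = 1073741824 and k^6 = 729000000, so 1073741824 > 729000000.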